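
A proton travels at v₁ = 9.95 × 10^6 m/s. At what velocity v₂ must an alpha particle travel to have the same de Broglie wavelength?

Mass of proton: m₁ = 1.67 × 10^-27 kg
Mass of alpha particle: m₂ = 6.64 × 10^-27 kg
v₂ = 2.50 × 10^6 m/s

For equal de Broglie wavelengths: λ₁ = λ₂

h/(m₁v₁) = h/(m₂v₂)
m₁v₁ = m₂v₂
v₂ = v₁ · (m₁/m₂)

v₂ = 9.95 × 10^6 m/s × (1.67 × 10^-27 kg / 6.64 × 10^-27 kg)
v₂ = 2.50 × 10^6 m/s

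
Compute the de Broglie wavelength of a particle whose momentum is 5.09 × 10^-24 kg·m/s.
1.30 × 10^-10 m

Using the de Broglie relation λ = h/p:

λ = h/p
λ = (6.626 × 10^-34 J·s) / (5.09 × 10^-24 kg·m/s)
λ = 1.30 × 10^-10 m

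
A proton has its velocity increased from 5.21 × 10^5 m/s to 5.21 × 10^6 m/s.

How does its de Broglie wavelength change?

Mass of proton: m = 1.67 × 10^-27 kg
The wavelength decreases by a factor of 10.

Using λ = h/(mv):

Initial wavelength: λ₁ = h/(mv₁) = 7.62 × 10^-13 m
Final wavelength: λ₂ = h/(mv₂) = 7.62 × 10^-14 m

Since λ ∝ 1/v, when velocity increases by a factor of 10, the wavelength decreases by a factor of 10.

λ₂/λ₁ = v₁/v₂ = 1/10

The wavelength decreases by a factor of 10.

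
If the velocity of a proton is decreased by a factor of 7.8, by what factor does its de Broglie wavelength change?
The wavelength increases by a factor of 7.8.

From λ = h/(mv), the wavelength is inversely proportional to velocity:

λ ∝ 1/v

If v → v/7.8, then λ → 7.8λ

When velocity is decreased by a factor of 7.8, the wavelength increases by a factor of 7.8.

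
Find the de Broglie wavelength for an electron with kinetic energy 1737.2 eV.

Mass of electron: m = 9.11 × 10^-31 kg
2.94 × 10^-11 m

Using λ = h/√(2mKE):

First convert KE to Joules: KE = 1737.2 eV = 2.783 × 10^-16 J

λ = h/√(2mKE)
λ = (6.626 × 10^-34 J·s) / √(2 × 9.11 × 10^-31 kg × 2.783 × 10^-16 J)
λ = 2.94 × 10^-11 m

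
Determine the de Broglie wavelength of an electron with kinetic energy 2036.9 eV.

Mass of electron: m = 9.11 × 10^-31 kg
2.72 × 10^-11 m

Using λ = h/√(2mKE):

First convert KE to Joules: KE = 2036.9 eV = 3.263 × 10^-16 J

λ = h/√(2mKE)
λ = (6.626 × 10^-34 J·s) / √(2 × 9.11 × 10^-31 kg × 3.263 × 10^-16 J)
λ = 2.72 × 10^-11 m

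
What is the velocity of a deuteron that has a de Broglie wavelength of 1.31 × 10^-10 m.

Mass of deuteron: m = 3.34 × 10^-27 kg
1.51 × 10^3 m/s

From the de Broglie relation λ = h/(mv), we solve for v:

v = h/(mλ)
v = (6.626 × 10^-34 J·s) / (3.34 × 10^-27 kg × 1.31 × 10^-10 m)
v = 1.51 × 10^3 m/s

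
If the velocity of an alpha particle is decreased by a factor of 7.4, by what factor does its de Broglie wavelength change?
The wavelength increases by a factor of 7.4.

From λ = h/(mv), the wavelength is inversely proportional to velocity:

λ ∝ 1/v

If v → v/7.4, then λ → 7.4λ

When velocity is decreased by a factor of 7.4, the wavelength increases by a factor of 7.4.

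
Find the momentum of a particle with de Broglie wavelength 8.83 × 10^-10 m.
7.50 × 10^-25 kg·m/s

From the de Broglie relation λ = h/p, we solve for p:

p = h/λ
p = (6.626 × 10^-34 J·s) / (8.83 × 10^-10 m)
p = 7.50 × 10^-25 kg·m/s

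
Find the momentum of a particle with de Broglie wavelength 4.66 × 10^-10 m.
1.42 × 10^-24 kg·m/s

From the de Broglie relation λ = h/p, we solve for p:

p = h/λ
p = (6.626 × 10^-34 J·s) / (4.66 × 10^-10 m)
p = 1.42 × 10^-24 kg·m/s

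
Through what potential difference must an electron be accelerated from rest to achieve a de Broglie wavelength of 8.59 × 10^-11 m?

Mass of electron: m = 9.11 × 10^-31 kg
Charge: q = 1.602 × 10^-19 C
204 V

From λ = h/√(2mqV), we solve for V:

λ² = h²/(2mqV)
V = h²/(2mqλ²)
V = (6.626 × 10^-34 J·s)² / (2 × 9.11 × 10^-31 kg × 1.602 × 10^-19 C × (8.59 × 10^-11 m)²)
V = 204 V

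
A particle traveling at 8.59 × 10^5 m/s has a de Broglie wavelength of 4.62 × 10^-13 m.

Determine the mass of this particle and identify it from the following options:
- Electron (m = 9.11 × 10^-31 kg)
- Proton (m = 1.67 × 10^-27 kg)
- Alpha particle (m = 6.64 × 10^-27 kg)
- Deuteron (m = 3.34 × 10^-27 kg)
The particle is a proton.

From λ = h/(mv), solve for mass:

m = h/(λv)
m = (6.626 × 10^-34 J·s) / (4.62 × 10^-13 m × 8.59 × 10^5 m/s)
m = 1.67 × 10^-27 kg

Comparing with the listed masses, this is closest to a proton.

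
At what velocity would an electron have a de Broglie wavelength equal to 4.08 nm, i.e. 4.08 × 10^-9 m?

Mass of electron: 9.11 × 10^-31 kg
1.78 × 10^5 m/s

From λ = h/(mv), solve for v:

v = h/(mλ)
v = (6.626 × 10^-34 J·s) / (9.11 × 10^-31 kg × 4.08 × 10^-9 m)
v = 1.78 × 10^5 m/s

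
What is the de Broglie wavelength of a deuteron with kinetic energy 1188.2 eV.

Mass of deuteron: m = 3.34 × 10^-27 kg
5.88 × 10^-13 m

Using λ = h/√(2mKE):

First convert KE to Joules: KE = 1188.2 eV = 1.904 × 10^-16 J

λ = h/√(2mKE)
λ = (6.626 × 10^-34 J·s) / √(2 × 3.34 × 10^-27 kg × 1.904 × 10^-16 J)
λ = 5.88 × 10^-13 m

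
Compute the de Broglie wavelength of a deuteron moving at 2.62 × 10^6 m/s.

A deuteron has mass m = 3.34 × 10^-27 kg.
7.57 × 10^-14 m

Using the de Broglie relation λ = h/(mv):

λ = h/(mv)
λ = (6.626 × 10^-34 J·s) / (3.34 × 10^-27 kg × 2.62 × 10^6 m/s)
λ = 7.57 × 10^-14 m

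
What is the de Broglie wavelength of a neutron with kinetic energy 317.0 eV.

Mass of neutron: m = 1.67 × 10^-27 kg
1.61 × 10^-12 m

Using λ = h/√(2mKE):

First convert KE to Joules: KE = 317.0 eV = 5.079 × 10^-17 J

λ = h/√(2mKE)
λ = (6.626 × 10^-34 J·s) / √(2 × 1.67 × 10^-27 kg × 5.079 × 10^-17 J)
λ = 1.61 × 10^-12 m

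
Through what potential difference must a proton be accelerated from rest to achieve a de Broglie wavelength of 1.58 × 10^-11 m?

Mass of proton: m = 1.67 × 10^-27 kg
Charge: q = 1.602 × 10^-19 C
3.29 V

From λ = h/√(2mqV), we solve for V:

λ² = h²/(2mqV)
V = h²/(2mqλ²)
V = (6.626 × 10^-34 J·s)² / (2 × 1.67 × 10^-27 kg × 1.602 × 10^-19 C × (1.58 × 10^-11 m)²)
V = 3.29 V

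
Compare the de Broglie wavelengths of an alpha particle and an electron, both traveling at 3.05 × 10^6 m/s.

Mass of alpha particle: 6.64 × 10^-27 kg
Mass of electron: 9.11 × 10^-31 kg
The electron has the longer wavelength.

Using λ = h/(mv), since both particles have the same velocity, the wavelength depends only on mass.

For alpha particle: λ₁ = h/(m₁v) = 3.27 × 10^-14 m
For electron: λ₂ = h/(m₂v) = 2.38 × 10^-10 m

Since λ ∝ 1/m at constant velocity, the lighter particle has the longer wavelength.

The electron has the longer de Broglie wavelength.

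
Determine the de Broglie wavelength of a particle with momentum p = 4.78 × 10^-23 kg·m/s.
1.39 × 10^-11 m

Using the de Broglie relation λ = h/p:

λ = h/p
λ = (6.626 × 10^-34 J·s) / (4.78 × 10^-23 kg·m/s)
λ = 1.39 × 10^-11 m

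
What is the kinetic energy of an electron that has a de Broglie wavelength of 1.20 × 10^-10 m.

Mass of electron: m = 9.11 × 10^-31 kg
1.67 × 10^-17 J (or 104 eV)

From λ = h/√(2mKE), we solve for KE:

λ² = h²/(2mKE)
KE = h²/(2mλ²)
KE = (6.626 × 10^-34 J·s)² / (2 × 9.11 × 10^-31 kg × (1.20 × 10^-10 m)²)
KE = 1.67 × 10^-17 J
KE = 104 eV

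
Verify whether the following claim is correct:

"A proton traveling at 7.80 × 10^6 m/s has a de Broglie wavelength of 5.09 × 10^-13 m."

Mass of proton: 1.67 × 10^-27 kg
False

The claim is incorrect.

Using λ = h/(mv):
λ = (6.626 × 10^-34 J·s) / (1.67 × 10^-27 kg × 7.80 × 10^6 m/s)
λ = 5.09 × 10^-14 m

The actual wavelength differs from the claimed 5.09 × 10^-13 m.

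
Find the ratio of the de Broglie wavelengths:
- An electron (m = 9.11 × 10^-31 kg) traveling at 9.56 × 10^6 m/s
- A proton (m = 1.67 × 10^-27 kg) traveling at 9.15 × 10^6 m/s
λ₁/λ₂ = 1.75 × 10^3

Using λ = h/(mv):

λ₁ = h/(m₁v₁) = 7.61 × 10^-11 m
λ₂ = h/(m₂v₂) = 4.34 × 10^-14 m

Ratio λ₁/λ₂ = (m₂v₂)/(m₁v₁)
         = (1.67 × 10^-27 kg × 9.15 × 10^6 m/s) / (9.11 × 10^-31 kg × 9.56 × 10^6 m/s)
         = 1.75 × 10^3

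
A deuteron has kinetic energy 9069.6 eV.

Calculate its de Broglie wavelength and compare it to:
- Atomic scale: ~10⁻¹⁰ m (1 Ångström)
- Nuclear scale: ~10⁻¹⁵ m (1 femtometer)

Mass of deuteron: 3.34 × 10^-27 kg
λ = 2.13 × 10^-13 m, which is between nuclear and atomic scales.

Using λ = h/√(2mKE):

KE = 9069.6 eV = 1.453 × 10^-15 J

λ = h/√(2mKE)
λ = (6.626 × 10^-34 J·s) / √(2 × 3.34 × 10^-27 kg × 1.453 × 10^-15 J)
λ = 2.13 × 10^-13 m

Comparison:
- Atomic scale (10⁻¹⁰ m): λ is 0.0021× this size
- Nuclear scale (10⁻¹⁵ m): λ is 2.1e+02× this size

The wavelength is between nuclear and atomic scales.

This wavelength is appropriate for probing atomic structure but too large for nuclear physics experiments.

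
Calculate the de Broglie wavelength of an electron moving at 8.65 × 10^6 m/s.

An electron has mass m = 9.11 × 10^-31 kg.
8.41 × 10^-11 m

Using the de Broglie relation λ = h/(mv):

λ = h/(mv)
λ = (6.626 × 10^-34 J·s) / (9.11 × 10^-31 kg × 8.65 × 10^6 m/s)
λ = 8.41 × 10^-11 m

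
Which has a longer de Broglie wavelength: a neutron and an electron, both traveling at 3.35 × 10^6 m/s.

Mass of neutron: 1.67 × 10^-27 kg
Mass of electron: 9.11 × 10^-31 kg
The electron has the longer wavelength.

Using λ = h/(mv), since both particles have the same velocity, the wavelength depends only on mass.

For neutron: λ₁ = h/(m₁v) = 1.18 × 10^-13 m
For electron: λ₂ = h/(m₂v) = 2.17 × 10^-10 m

Since λ ∝ 1/m at constant velocity, the lighter particle has the longer wavelength.

The electron has the longer de Broglie wavelength.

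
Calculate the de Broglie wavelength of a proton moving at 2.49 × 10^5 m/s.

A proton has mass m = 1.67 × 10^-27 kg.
1.59 × 10^-12 m

Using the de Broglie relation λ = h/(mv):

λ = h/(mv)
λ = (6.626 × 10^-34 J·s) / (1.67 × 10^-27 kg × 2.49 × 10^5 m/s)
λ = 1.59 × 10^-12 m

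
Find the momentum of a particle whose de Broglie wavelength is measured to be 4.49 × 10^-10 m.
1.48 × 10^-24 kg·m/s

From the de Broglie relation λ = h/p, we solve for p:

p = h/λ
p = (6.626 × 10^-34 J·s) / (4.49 × 10^-10 m)
p = 1.48 × 10^-24 kg·m/s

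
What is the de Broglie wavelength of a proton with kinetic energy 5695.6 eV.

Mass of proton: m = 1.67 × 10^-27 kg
3.80 × 10^-13 m

Using λ = h/√(2mKE):

First convert KE to Joules: KE = 5695.6 eV = 9.125 × 10^-16 J

λ = h/√(2mKE)
λ = (6.626 × 10^-34 J·s) / √(2 × 1.67 × 10^-27 kg × 9.125 × 10^-16 J)
λ = 3.80 × 10^-13 m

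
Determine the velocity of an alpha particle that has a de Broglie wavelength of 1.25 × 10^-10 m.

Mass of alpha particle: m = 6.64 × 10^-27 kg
7.98 × 10^2 m/s

From the de Broglie relation λ = h/(mv), we solve for v:

v = h/(mλ)
v = (6.626 × 10^-34 J·s) / (6.64 × 10^-27 kg × 1.25 × 10^-10 m)
v = 7.98 × 10^2 m/s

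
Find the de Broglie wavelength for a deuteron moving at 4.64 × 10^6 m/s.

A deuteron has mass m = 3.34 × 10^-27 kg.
4.28 × 10^-14 m

Using the de Broglie relation λ = h/(mv):

λ = h/(mv)
λ = (6.626 × 10^-34 J·s) / (3.34 × 10^-27 kg × 4.64 × 10^6 m/s)
λ = 4.28 × 10^-14 m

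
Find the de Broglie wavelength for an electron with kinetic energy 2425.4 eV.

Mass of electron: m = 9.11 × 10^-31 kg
2.49 × 10^-11 m

Using λ = h/√(2mKE):

First convert KE to Joules: KE = 2425.4 eV = 3.886 × 10^-16 J

λ = h/√(2mKE)
λ = (6.626 × 10^-34 J·s) / √(2 × 9.11 × 10^-31 kg × 3.886 × 10^-16 J)
λ = 2.49 × 10^-11 m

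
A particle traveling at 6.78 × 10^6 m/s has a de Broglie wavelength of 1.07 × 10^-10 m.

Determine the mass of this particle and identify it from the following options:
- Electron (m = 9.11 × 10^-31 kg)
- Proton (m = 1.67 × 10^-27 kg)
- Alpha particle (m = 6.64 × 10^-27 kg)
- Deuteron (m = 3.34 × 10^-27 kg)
The particle is an electron.

From λ = h/(mv), solve for mass:

m = h/(λv)
m = (6.626 × 10^-34 J·s) / (1.07 × 10^-10 m × 6.78 × 10^6 m/s)
m = 9.13 × 10^-31 kg

Comparing with the listed masses, this is closest to an electron.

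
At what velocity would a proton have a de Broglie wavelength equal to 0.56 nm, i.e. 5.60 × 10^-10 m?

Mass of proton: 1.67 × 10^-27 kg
7.09 × 10^2 m/s

From λ = h/(mv), solve for v:

v = h/(mλ)
v = (6.626 × 10^-34 J·s) / (1.67 × 10^-27 kg × 5.60 × 10^-10 m)
v = 7.09 × 10^2 m/s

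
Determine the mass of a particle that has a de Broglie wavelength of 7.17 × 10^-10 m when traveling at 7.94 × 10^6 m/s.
1.16 × 10^-31 kg

From the de Broglie relation λ = h/(mv), we solve for m:

m = h/(λv)
m = (6.626 × 10^-34 J·s) / (7.17 × 10^-10 m × 7.94 × 10^6 m/s)
m = 1.16 × 10^-31 kg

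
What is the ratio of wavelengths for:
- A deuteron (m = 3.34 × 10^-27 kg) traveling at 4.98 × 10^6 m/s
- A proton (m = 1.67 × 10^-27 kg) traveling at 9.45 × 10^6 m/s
λ₁/λ₂ = 0.949

Using λ = h/(mv):

λ₁ = h/(m₁v₁) = 3.98 × 10^-14 m
λ₂ = h/(m₂v₂) = 4.20 × 10^-14 m

Ratio λ₁/λ₂ = (m₂v₂)/(m₁v₁)
         = (1.67 × 10^-27 kg × 9.45 × 10^6 m/s) / (3.34 × 10^-27 kg × 4.98 × 10^6 m/s)
         = 0.949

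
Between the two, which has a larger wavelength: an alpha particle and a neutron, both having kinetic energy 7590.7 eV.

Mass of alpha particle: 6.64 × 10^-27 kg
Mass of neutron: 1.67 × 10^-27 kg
The neutron has the longer wavelength.

Using λ = h/√(2mKE):

For alpha particle: λ₁ = h/√(2m₁KE) = 1.65 × 10^-13 m
For neutron: λ₂ = h/√(2m₂KE) = 3.29 × 10^-13 m

Since λ ∝ 1/√m at constant kinetic energy, the lighter particle has the longer wavelength.

The neutron has the longer de Broglie wavelength.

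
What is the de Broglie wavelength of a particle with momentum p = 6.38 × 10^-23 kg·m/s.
1.04 × 10^-11 m

Using the de Broglie relation λ = h/p:

λ = h/p
λ = (6.626 × 10^-34 J·s) / (6.38 × 10^-23 kg·m/s)
λ = 1.04 × 10^-11 m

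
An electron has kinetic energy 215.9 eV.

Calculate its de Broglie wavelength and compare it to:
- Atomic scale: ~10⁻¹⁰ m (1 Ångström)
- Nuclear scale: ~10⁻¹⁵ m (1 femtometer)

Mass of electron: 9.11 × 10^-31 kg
λ = 8.35 × 10^-11 m, which is between nuclear and atomic scales.

Using λ = h/√(2mKE):

KE = 215.9 eV = 3.459 × 10^-17 J

λ = h/√(2mKE)
λ = (6.626 × 10^-34 J·s) / √(2 × 9.11 × 10^-31 kg × 3.459 × 10^-17 J)
λ = 8.35 × 10^-11 m

Comparison:
- Atomic scale (10⁻¹⁰ m): λ is 0.83× this size
- Nuclear scale (10⁻¹⁵ m): λ is 8.3e+04× this size

The wavelength is between nuclear and atomic scales.

This wavelength is appropriate for probing atomic structure but too large for nuclear physics experiments.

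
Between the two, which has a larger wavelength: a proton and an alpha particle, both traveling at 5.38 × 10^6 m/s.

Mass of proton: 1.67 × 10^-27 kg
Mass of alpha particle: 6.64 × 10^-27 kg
The proton has the longer wavelength.

Using λ = h/(mv), since both particles have the same velocity, the wavelength depends only on mass.

For proton: λ₁ = h/(m₁v) = 7.37 × 10^-14 m
For alpha particle: λ₂ = h/(m₂v) = 1.85 × 10^-14 m

Since λ ∝ 1/m at constant velocity, the lighter particle has the longer wavelength.

The proton has the longer de Broglie wavelength.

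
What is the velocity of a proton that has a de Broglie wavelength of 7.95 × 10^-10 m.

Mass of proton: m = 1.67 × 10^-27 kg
4.99 × 10^2 m/s

From the de Broglie relation λ = h/(mv), we solve for v:

v = h/(mλ)
v = (6.626 × 10^-34 J·s) / (1.67 × 10^-27 kg × 7.95 × 10^-10 m)
v = 4.99 × 10^2 m/s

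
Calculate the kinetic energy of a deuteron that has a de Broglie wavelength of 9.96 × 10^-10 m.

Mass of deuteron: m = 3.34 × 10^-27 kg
6.63 × 10^-23 J (or 4.14 × 10^-4 eV)

From λ = h/√(2mKE), we solve for KE:

λ² = h²/(2mKE)
KE = h²/(2mλ²)
KE = (6.626 × 10^-34 J·s)² / (2 × 3.34 × 10^-27 kg × (9.96 × 10^-10 m)²)
KE = 6.63 × 10^-23 J
KE = 4.14 × 10^-4 eV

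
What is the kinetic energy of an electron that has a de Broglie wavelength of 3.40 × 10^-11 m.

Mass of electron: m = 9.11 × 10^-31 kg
2.08 × 10^-16 J (or 1.30 × 10^3 eV)

From λ = h/√(2mKE), we solve for KE:

λ² = h²/(2mKE)
KE = h²/(2mλ²)
KE = (6.626 × 10^-34 J·s)² / (2 × 9.11 × 10^-31 kg × (3.40 × 10^-11 m)²)
KE = 2.08 × 10^-16 J
KE = 1.30 × 10^3 eV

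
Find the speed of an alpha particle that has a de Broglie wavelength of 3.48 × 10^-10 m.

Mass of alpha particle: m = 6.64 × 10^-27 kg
2.87 × 10^2 m/s

From the de Broglie relation λ = h/(mv), we solve for v:

v = h/(mλ)
v = (6.626 × 10^-34 J·s) / (6.64 × 10^-27 kg × 3.48 × 10^-10 m)
v = 2.87 × 10^2 m/s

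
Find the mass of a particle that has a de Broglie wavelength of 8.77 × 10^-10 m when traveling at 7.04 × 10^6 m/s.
1.07 × 10^-31 kg

From the de Broglie relation λ = h/(mv), we solve for m:

m = h/(λv)
m = (6.626 × 10^-34 J·s) / (8.77 × 10^-10 m × 7.04 × 10^6 m/s)
m = 1.07 × 10^-31 kg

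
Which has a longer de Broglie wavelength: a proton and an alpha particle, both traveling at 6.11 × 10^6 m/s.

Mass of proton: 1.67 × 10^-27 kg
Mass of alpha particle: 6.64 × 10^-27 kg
The proton has the longer wavelength.

Using λ = h/(mv), since both particles have the same velocity, the wavelength depends only on mass.

For proton: λ₁ = h/(m₁v) = 6.49 × 10^-14 m
For alpha particle: λ₂ = h/(m₂v) = 1.63 × 10^-14 m

Since λ ∝ 1/m at constant velocity, the lighter particle has the longer wavelength.

The proton has the longer de Broglie wavelength.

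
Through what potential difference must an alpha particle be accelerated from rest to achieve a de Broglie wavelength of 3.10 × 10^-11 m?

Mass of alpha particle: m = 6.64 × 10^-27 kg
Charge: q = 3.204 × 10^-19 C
1.07 × 10^-1 V

From λ = h/√(2mqV), we solve for V:

λ² = h²/(2mqV)
V = h²/(2mqλ²)
V = (6.626 × 10^-34 J·s)² / (2 × 6.64 × 10^-27 kg × 3.204 × 10^-19 C × (3.10 × 10^-11 m)²)
V = 1.07 × 10^-1 V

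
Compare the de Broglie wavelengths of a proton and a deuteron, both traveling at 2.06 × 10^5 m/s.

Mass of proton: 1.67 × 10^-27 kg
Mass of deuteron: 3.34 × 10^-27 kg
The proton has the longer wavelength.

Using λ = h/(mv), since both particles have the same velocity, the wavelength depends only on mass.

For proton: λ₁ = h/(m₁v) = 1.93 × 10^-12 m
For deuteron: λ₂ = h/(m₂v) = 9.63 × 10^-13 m

Since λ ∝ 1/m at constant velocity, the lighter particle has the longer wavelength.

The proton has the longer de Broglie wavelength.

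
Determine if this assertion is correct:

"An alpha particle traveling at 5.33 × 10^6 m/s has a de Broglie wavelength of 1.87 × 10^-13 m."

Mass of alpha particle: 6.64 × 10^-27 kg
False

The claim is incorrect.

Using λ = h/(mv):
λ = (6.626 × 10^-34 J·s) / (6.64 × 10^-27 kg × 5.33 × 10^6 m/s)
λ = 1.87 × 10^-14 m

The actual wavelength differs from the claimed 1.87 × 10^-13 m.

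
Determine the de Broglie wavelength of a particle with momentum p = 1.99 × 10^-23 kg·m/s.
3.33 × 10^-11 m

Using the de Broglie relation λ = h/p:

λ = h/p
λ = (6.626 × 10^-34 J·s) / (1.99 × 10^-23 kg·m/s)
λ = 3.33 × 10^-11 m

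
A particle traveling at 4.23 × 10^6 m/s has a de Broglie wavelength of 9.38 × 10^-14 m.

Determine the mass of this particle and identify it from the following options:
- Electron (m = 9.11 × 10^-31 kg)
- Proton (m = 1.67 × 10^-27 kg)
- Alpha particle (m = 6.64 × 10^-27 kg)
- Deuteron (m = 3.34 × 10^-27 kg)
The particle is a proton.

From λ = h/(mv), solve for mass:

m = h/(λv)
m = (6.626 × 10^-34 J·s) / (9.38 × 10^-14 m × 4.23 × 10^6 m/s)
m = 1.67 × 10^-27 kg

Comparing with the listed masses, this is closest to a proton.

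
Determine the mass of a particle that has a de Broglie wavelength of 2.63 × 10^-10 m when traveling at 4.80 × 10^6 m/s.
5.25 × 10^-31 kg

From the de Broglie relation λ = h/(mv), we solve for m:

m = h/(λv)
m = (6.626 × 10^-34 J·s) / (2.63 × 10^-10 m × 4.80 × 10^6 m/s)
m = 5.25 × 10^-31 kg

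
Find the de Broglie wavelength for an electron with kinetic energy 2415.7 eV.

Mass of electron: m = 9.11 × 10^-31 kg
2.50 × 10^-11 m

Using λ = h/√(2mKE):

First convert KE to Joules: KE = 2415.7 eV = 3.870 × 10^-16 J

λ = h/√(2mKE)
λ = (6.626 × 10^-34 J·s) / √(2 × 9.11 × 10^-31 kg × 3.870 × 10^-16 J)
λ = 2.50 × 10^-11 m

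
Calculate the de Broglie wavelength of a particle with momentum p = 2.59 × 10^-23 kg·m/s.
2.56 × 10^-11 m

Using the de Broglie relation λ = h/p:

λ = h/p
λ = (6.626 × 10^-34 J·s) / (2.59 × 10^-23 kg·m/s)
λ = 2.56 × 10^-11 m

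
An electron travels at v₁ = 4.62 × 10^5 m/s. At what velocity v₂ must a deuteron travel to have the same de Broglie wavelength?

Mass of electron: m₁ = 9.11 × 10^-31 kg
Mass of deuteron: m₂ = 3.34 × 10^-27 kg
v₂ = 1.26 × 10^2 m/s

For equal de Broglie wavelengths: λ₁ = λ₂

h/(m₁v₁) = h/(m₂v₂)
m₁v₁ = m₂v₂
v₂ = v₁ · (m₁/m₂)

v₂ = 4.62 × 10^5 m/s × (9.11 × 10^-31 kg / 3.34 × 10^-27 kg)
v₂ = 1.26 × 10^2 m/s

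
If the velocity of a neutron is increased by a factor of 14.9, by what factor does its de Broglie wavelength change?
The wavelength decreases by a factor of 14.9.

From λ = h/(mv), the wavelength is inversely proportional to velocity:

λ ∝ 1/v

If v → 14.9v, then λ → λ/14.9

When velocity is increased by a factor of 14.9, the wavelength decreases by a factor of 14.9.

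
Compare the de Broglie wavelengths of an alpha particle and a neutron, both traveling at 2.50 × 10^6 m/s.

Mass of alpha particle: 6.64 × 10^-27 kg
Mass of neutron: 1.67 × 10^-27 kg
The neutron has the longer wavelength.

Using λ = h/(mv), since both particles have the same velocity, the wavelength depends only on mass.

For alpha particle: λ₁ = h/(m₁v) = 3.99 × 10^-14 m
For neutron: λ₂ = h/(m₂v) = 1.59 × 10^-13 m

Since λ ∝ 1/m at constant velocity, the lighter particle has the longer wavelength.

The neutron has the longer de Broglie wavelength.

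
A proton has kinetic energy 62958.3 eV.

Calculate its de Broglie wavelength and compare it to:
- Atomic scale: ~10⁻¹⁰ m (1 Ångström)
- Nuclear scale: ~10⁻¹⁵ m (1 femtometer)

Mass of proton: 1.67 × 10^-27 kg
λ = 1.14 × 10^-13 m, which is between nuclear and atomic scales.

Using λ = h/√(2mKE):

KE = 62958.3 eV = 1.009 × 10^-14 J

λ = h/√(2mKE)
λ = (6.626 × 10^-34 J·s) / √(2 × 1.67 × 10^-27 kg × 1.009 × 10^-14 J)
λ = 1.14 × 10^-13 m

Comparison:
- Atomic scale (10⁻¹⁰ m): λ is 0.0011× this size
- Nuclear scale (10⁻¹⁵ m): λ is 1.1e+02× this size

The wavelength is between nuclear and atomic scales.

This wavelength is appropriate for probing atomic structure but too large for nuclear physics experiments.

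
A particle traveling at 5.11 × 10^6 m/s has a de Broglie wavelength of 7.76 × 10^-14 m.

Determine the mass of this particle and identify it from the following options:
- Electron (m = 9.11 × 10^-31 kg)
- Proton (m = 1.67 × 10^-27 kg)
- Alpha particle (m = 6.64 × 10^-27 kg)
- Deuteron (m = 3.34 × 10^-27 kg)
The particle is a proton.

From λ = h/(mv), solve for mass:

m = h/(λv)
m = (6.626 × 10^-34 J·s) / (7.76 × 10^-14 m × 5.11 × 10^6 m/s)
m = 1.67 × 10^-27 kg

Comparing with the listed masses, this is closest to a proton.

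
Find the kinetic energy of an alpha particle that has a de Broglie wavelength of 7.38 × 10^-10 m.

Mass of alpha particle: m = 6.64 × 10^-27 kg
6.07 × 10^-23 J (or 3.79 × 10^-4 eV)

From λ = h/√(2mKE), we solve for KE:

λ² = h²/(2mKE)
KE = h²/(2mλ²)
KE = (6.626 × 10^-34 J·s)² / (2 × 6.64 × 10^-27 kg × (7.38 × 10^-10 m)²)
KE = 6.07 × 10^-23 J
KE = 3.79 × 10^-4 eV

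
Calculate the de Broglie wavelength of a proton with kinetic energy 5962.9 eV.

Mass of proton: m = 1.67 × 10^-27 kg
3.71 × 10^-13 m

Using λ = h/√(2mKE):

First convert KE to Joules: KE = 5962.9 eV = 9.554 × 10^-16 J

λ = h/√(2mKE)
λ = (6.626 × 10^-34 J·s) / √(2 × 1.67 × 10^-27 kg × 9.554 × 10^-16 J)
λ = 3.71 × 10^-13 m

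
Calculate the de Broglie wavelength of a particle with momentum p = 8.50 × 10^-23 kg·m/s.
7.80 × 10^-12 m

Using the de Broglie relation λ = h/p:

λ = h/p
λ = (6.626 × 10^-34 J·s) / (8.50 × 10^-23 kg·m/s)
λ = 7.80 × 10^-12 m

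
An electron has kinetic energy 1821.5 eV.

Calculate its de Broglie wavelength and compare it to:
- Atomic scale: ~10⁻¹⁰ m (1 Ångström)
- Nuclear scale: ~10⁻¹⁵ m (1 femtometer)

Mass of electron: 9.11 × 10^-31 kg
λ = 2.87 × 10^-11 m, which is between nuclear and atomic scales.

Using λ = h/√(2mKE):

KE = 1821.5 eV = 2.918 × 10^-16 J

λ = h/√(2mKE)
λ = (6.626 × 10^-34 J·s) / √(2 × 9.11 × 10^-31 kg × 2.918 × 10^-16 J)
λ = 2.87 × 10^-11 m

Comparison:
- Atomic scale (10⁻¹⁰ m): λ is 0.29× this size
- Nuclear scale (10⁻¹⁵ m): λ is 2.9e+04× this size

The wavelength is between nuclear and atomic scales.

This wavelength is appropriate for probing atomic structure but too large for nuclear physics experiments.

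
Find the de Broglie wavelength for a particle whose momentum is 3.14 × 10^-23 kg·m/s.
2.11 × 10^-11 m

Using the de Broglie relation λ = h/p:

λ = h/p
λ = (6.626 × 10^-34 J·s) / (3.14 × 10^-23 kg·m/s)
λ = 2.11 × 10^-11 m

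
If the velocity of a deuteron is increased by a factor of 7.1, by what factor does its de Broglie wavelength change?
The wavelength decreases by a factor of 7.1.

From λ = h/(mv), the wavelength is inversely proportional to velocity:

λ ∝ 1/v

If v → 7.1v, then λ → λ/7.1

When velocity is increased by a factor of 7.1, the wavelength decreases by a factor of 7.1.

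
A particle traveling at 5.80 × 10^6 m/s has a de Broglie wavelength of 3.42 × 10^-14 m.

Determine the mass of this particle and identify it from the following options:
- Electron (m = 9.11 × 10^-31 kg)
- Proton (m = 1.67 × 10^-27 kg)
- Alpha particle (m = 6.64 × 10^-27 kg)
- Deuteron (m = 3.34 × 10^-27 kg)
The particle is a deuteron.

From λ = h/(mv), solve for mass:

m = h/(λv)
m = (6.626 × 10^-34 J·s) / (3.42 × 10^-14 m × 5.80 × 10^6 m/s)
m = 3.34 × 10^-27 kg

Comparing with the listed masses, this is closest to a deuteron.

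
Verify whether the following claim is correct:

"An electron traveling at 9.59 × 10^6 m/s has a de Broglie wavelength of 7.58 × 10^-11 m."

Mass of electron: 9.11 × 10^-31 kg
True

The claim is correct.

Using λ = h/(mv):
λ = (6.626 × 10^-34 J·s) / (9.11 × 10^-31 kg × 9.59 × 10^6 m/s)
λ = 7.58 × 10^-11 m

This matches the claimed value.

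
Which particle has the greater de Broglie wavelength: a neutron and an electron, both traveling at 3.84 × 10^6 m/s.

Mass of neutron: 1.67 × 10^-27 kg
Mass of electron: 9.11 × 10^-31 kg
The electron has the longer wavelength.

Using λ = h/(mv), since both particles have the same velocity, the wavelength depends only on mass.

For neutron: λ₁ = h/(m₁v) = 1.03 × 10^-13 m
For electron: λ₂ = h/(m₂v) = 1.89 × 10^-10 m

Since λ ∝ 1/m at constant velocity, the lighter particle has the longer wavelength.

The electron has the longer de Broglie wavelength.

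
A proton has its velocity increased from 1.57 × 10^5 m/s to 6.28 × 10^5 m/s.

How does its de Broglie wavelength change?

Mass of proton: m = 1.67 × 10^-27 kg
The wavelength decreases by a factor of 4.

Using λ = h/(mv):

Initial wavelength: λ₁ = h/(mv₁) = 2.53 × 10^-12 m
Final wavelength: λ₂ = h/(mv₂) = 6.32 × 10^-13 m

Since λ ∝ 1/v, when velocity increases by a factor of 4, the wavelength decreases by a factor of 4.

λ₂/λ₁ = v₁/v₂ = 1/4

The wavelength decreases by a factor of 4.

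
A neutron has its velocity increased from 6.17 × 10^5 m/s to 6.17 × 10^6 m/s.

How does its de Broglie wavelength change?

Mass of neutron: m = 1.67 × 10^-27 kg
The wavelength decreases by a factor of 10.

Using λ = h/(mv):

Initial wavelength: λ₁ = h/(mv₁) = 6.43 × 10^-13 m
Final wavelength: λ₂ = h/(mv₂) = 6.43 × 10^-14 m

Since λ ∝ 1/v, when velocity increases by a factor of 10, the wavelength decreases by a factor of 10.

λ₂/λ₁ = v₁/v₂ = 1/10

The wavelength decreases by a factor of 10.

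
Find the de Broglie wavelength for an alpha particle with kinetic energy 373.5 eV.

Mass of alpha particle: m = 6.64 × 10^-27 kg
7.43 × 10^-13 m

Using λ = h/√(2mKE):

First convert KE to Joules: KE = 373.5 eV = 5.984 × 10^-17 J

λ = h/√(2mKE)
λ = (6.626 × 10^-34 J·s) / √(2 × 6.64 × 10^-27 kg × 5.984 × 10^-17 J)
λ = 7.43 × 10^-13 m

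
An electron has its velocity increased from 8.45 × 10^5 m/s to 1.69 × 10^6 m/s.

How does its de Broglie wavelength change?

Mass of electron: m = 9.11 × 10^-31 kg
The wavelength decreases by a factor of 2.

Using λ = h/(mv):

Initial wavelength: λ₁ = h/(mv₁) = 8.61 × 10^-10 m
Final wavelength: λ₂ = h/(mv₂) = 4.30 × 10^-10 m

Since λ ∝ 1/v, when velocity increases by a factor of 2, the wavelength decreases by a factor of 2.

λ₂/λ₁ = v₁/v₂ = 1/2

The wavelength decreases by a factor of 2.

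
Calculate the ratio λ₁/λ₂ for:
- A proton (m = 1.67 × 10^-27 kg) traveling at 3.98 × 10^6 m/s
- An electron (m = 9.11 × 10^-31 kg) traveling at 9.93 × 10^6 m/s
λ₁/λ₂ = 1.36 × 10^-3

Using λ = h/(mv):

λ₁ = h/(m₁v₁) = 9.97 × 10^-14 m
λ₂ = h/(m₂v₂) = 7.32 × 10^-11 m

Ratio λ₁/λ₂ = (m₂v₂)/(m₁v₁)
         = (9.11 × 10^-31 kg × 9.93 × 10^6 m/s) / (1.67 × 10^-27 kg × 3.98 × 10^6 m/s)
         = 1.36 × 10^-3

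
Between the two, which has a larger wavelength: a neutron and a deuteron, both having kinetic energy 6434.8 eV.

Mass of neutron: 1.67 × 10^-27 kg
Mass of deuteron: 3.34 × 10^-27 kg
The neutron has the longer wavelength.

Using λ = h/√(2mKE):

For neutron: λ₁ = h/√(2m₁KE) = 3.57 × 10^-13 m
For deuteron: λ₂ = h/√(2m₂KE) = 2.52 × 10^-13 m

Since λ ∝ 1/√m at constant kinetic energy, the lighter particle has the longer wavelength.

The neutron has the longer de Broglie wavelength.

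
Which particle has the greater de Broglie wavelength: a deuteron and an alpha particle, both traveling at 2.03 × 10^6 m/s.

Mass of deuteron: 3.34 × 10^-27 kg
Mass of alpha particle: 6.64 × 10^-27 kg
The deuteron has the longer wavelength.

Using λ = h/(mv), since both particles have the same velocity, the wavelength depends only on mass.

For deuteron: λ₁ = h/(m₁v) = 9.77 × 10^-14 m
For alpha particle: λ₂ = h/(m₂v) = 4.92 × 10^-14 m

Since λ ∝ 1/m at constant velocity, the lighter particle has the longer wavelength.

The deuteron has the longer de Broglie wavelength.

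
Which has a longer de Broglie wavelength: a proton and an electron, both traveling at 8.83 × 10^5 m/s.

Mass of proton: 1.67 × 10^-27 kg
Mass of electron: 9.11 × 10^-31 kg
The electron has the longer wavelength.

Using λ = h/(mv), since both particles have the same velocity, the wavelength depends only on mass.

For proton: λ₁ = h/(m₁v) = 4.49 × 10^-13 m
For electron: λ₂ = h/(m₂v) = 8.24 × 10^-10 m

Since λ ∝ 1/m at constant velocity, the lighter particle has the longer wavelength.

The electron has the longer de Broglie wavelength.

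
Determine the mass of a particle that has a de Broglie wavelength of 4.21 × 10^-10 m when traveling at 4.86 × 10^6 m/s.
3.24 × 10^-31 kg

From the de Broglie relation λ = h/(mv), we solve for m:

m = h/(λv)
m = (6.626 × 10^-34 J·s) / (4.21 × 10^-10 m × 4.86 × 10^6 m/s)
m = 3.24 × 10^-31 kg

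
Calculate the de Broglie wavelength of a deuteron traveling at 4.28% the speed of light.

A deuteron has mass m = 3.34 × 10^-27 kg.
1.55 × 10^-14 m

Using the de Broglie relation λ = h/(mv):

v = 4.28% × c = 1.283 × 10^7 m/s

λ = h/(mv)
λ = (6.626 × 10^-34 J·s) / (3.34 × 10^-27 kg × 1.283 × 10^7 m/s)
λ = 1.55 × 10^-14 m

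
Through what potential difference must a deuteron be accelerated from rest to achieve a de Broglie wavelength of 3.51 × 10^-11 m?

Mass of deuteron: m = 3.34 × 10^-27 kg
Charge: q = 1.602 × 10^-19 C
3.33 × 10^-1 V

From λ = h/√(2mqV), we solve for V:

λ² = h²/(2mqV)
V = h²/(2mqλ²)
V = (6.626 × 10^-34 J·s)² / (2 × 3.34 × 10^-27 kg × 1.602 × 10^-19 C × (3.51 × 10^-11 m)²)
V = 3.33 × 10^-1 V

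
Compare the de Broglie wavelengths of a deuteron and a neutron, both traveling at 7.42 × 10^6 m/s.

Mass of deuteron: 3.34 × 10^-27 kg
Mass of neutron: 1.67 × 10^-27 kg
The neutron has the longer wavelength.

Using λ = h/(mv), since both particles have the same velocity, the wavelength depends only on mass.

For deuteron: λ₁ = h/(m₁v) = 2.67 × 10^-14 m
For neutron: λ₂ = h/(m₂v) = 5.35 × 10^-14 m

Since λ ∝ 1/m at constant velocity, the lighter particle has the longer wavelength.

The neutron has the longer de Broglie wavelength.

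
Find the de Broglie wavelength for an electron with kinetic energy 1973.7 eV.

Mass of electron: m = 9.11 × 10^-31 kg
2.76 × 10^-11 m

Using λ = h/√(2mKE):

First convert KE to Joules: KE = 1973.7 eV = 3.162 × 10^-16 J

λ = h/√(2mKE)
λ = (6.626 × 10^-34 J·s) / √(2 × 9.11 × 10^-31 kg × 3.162 × 10^-16 J)
λ = 2.76 × 10^-11 m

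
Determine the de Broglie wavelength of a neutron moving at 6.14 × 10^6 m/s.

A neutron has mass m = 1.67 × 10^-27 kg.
6.46 × 10^-14 m

Using the de Broglie relation λ = h/(mv):

λ = h/(mv)
λ = (6.626 × 10^-34 J·s) / (1.67 × 10^-27 kg × 6.14 × 10^6 m/s)
λ = 6.46 × 10^-14 m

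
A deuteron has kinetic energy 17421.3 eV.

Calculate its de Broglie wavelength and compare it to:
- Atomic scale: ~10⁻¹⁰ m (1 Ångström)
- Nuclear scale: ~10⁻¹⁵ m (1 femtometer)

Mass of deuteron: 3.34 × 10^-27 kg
λ = 1.53 × 10^-13 m, which is between nuclear and atomic scales.

Using λ = h/√(2mKE):

KE = 17421.3 eV = 2.791 × 10^-15 J

λ = h/√(2mKE)
λ = (6.626 × 10^-34 J·s) / √(2 × 3.34 × 10^-27 kg × 2.791 × 10^-15 J)
λ = 1.53 × 10^-13 m

Comparison:
- Atomic scale (10⁻¹⁰ m): λ is 0.0015× this size
- Nuclear scale (10⁻¹⁵ m): λ is 1.5e+02× this size

The wavelength is between nuclear and atomic scales.

This wavelength is appropriate for probing atomic structure but too large for nuclear physics experiments.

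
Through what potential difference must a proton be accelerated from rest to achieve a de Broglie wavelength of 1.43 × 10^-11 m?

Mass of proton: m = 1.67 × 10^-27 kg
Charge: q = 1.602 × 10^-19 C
4.01 V

From λ = h/√(2mqV), we solve for V:

λ² = h²/(2mqV)
V = h²/(2mqλ²)
V = (6.626 × 10^-34 J·s)² / (2 × 1.67 × 10^-27 kg × 1.602 × 10^-19 C × (1.43 × 10^-11 m)²)
V = 4.01 V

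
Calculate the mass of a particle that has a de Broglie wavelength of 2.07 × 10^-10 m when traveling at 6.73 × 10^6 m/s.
4.76 × 10^-31 kg

From the de Broglie relation λ = h/(mv), we solve for m:

m = h/(λv)
m = (6.626 × 10^-34 J·s) / (2.07 × 10^-10 m × 6.73 × 10^6 m/s)
m = 4.76 × 10^-31 kg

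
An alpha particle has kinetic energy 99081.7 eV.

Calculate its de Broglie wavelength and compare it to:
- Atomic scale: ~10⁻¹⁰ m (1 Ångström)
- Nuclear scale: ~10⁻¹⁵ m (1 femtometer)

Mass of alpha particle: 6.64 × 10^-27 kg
λ = 4.56 × 10^-14 m, which is between nuclear and atomic scales.

Using λ = h/√(2mKE):

KE = 99081.7 eV = 1.587 × 10^-14 J

λ = h/√(2mKE)
λ = (6.626 × 10^-34 J·s) / √(2 × 6.64 × 10^-27 kg × 1.587 × 10^-14 J)
λ = 4.56 × 10^-14 m

Comparison:
- Atomic scale (10⁻¹⁰ m): λ is 0.00046× this size
- Nuclear scale (10⁻¹⁵ m): λ is 46× this size

The wavelength is between nuclear and atomic scales.

This wavelength is appropriate for probing atomic structure but too large for nuclear physics experiments.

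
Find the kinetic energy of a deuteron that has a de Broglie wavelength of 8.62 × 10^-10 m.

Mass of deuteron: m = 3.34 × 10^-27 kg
8.85 × 10^-23 J (or 5.52 × 10^-4 eV)

From λ = h/√(2mKE), we solve for KE:

λ² = h²/(2mKE)
KE = h²/(2mλ²)
KE = (6.626 × 10^-34 J·s)² / (2 × 3.34 × 10^-27 kg × (8.62 × 10^-10 m)²)
KE = 8.85 × 10^-23 J
KE = 5.52 × 10^-4 eV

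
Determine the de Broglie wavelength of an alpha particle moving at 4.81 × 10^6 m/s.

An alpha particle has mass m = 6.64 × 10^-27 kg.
2.07 × 10^-14 m

Using the de Broglie relation λ = h/(mv):

λ = h/(mv)
λ = (6.626 × 10^-34 J·s) / (6.64 × 10^-27 kg × 4.81 × 10^6 m/s)
λ = 2.07 × 10^-14 m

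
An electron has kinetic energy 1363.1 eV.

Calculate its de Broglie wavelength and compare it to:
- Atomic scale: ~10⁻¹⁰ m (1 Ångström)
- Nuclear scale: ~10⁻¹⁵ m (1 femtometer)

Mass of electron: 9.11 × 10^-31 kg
λ = 3.32 × 10^-11 m, which is between nuclear and atomic scales.

Using λ = h/√(2mKE):

KE = 1363.1 eV = 2.184 × 10^-16 J

λ = h/√(2mKE)
λ = (6.626 × 10^-34 J·s) / √(2 × 9.11 × 10^-31 kg × 2.184 × 10^-16 J)
λ = 3.32 × 10^-11 m

Comparison:
- Atomic scale (10⁻¹⁰ m): λ is 0.33× this size
- Nuclear scale (10⁻¹⁵ m): λ is 3.3e+04× this size

The wavelength is between nuclear and atomic scales.

This wavelength is appropriate for probing atomic structure but too large for nuclear physics experiments.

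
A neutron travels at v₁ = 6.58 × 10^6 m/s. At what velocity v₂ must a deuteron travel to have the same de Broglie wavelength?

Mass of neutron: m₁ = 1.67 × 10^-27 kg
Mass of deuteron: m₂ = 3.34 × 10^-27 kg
v₂ = 3.29 × 10^6 m/s

For equal de Broglie wavelengths: λ₁ = λ₂

h/(m₁v₁) = h/(m₂v₂)
m₁v₁ = m₂v₂
v₂ = v₁ · (m₁/m₂)

v₂ = 6.58 × 10^6 m/s × (1.67 × 10^-27 kg / 3.34 × 10^-27 kg)
v₂ = 3.29 × 10^6 m/s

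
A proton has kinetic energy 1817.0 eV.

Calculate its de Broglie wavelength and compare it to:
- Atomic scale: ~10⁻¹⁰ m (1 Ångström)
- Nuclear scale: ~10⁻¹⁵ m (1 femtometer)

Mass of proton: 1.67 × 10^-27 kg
λ = 6.72 × 10^-13 m, which is between nuclear and atomic scales.

Using λ = h/√(2mKE):

KE = 1817.0 eV = 2.911 × 10^-16 J

λ = h/√(2mKE)
λ = (6.626 × 10^-34 J·s) / √(2 × 1.67 × 10^-27 kg × 2.911 × 10^-16 J)
λ = 6.72 × 10^-13 m

Comparison:
- Atomic scale (10⁻¹⁰ m): λ is 0.0067× this size
- Nuclear scale (10⁻¹⁵ m): λ is 6.7e+02× this size

The wavelength is between nuclear and atomic scales.

This wavelength is appropriate for probing atomic structure but too large for nuclear physics experiments.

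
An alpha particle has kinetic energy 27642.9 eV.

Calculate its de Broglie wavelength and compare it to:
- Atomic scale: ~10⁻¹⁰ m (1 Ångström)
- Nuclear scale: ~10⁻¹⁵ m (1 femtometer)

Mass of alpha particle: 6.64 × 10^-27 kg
λ = 8.64 × 10^-14 m, which is between nuclear and atomic scales.

Using λ = h/√(2mKE):

KE = 27642.9 eV = 4.429 × 10^-15 J

λ = h/√(2mKE)
λ = (6.626 × 10^-34 J·s) / √(2 × 6.64 × 10^-27 kg × 4.429 × 10^-15 J)
λ = 8.64 × 10^-14 m

Comparison:
- Atomic scale (10⁻¹⁰ m): λ is 0.00086× this size
- Nuclear scale (10⁻¹⁵ m): λ is 86× this size

The wavelength is between nuclear and atomic scales.

This wavelength is appropriate for probing atomic structure but too large for nuclear physics experiments.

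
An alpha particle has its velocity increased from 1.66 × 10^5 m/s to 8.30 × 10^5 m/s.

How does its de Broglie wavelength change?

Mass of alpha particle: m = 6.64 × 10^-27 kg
The wavelength decreases by a factor of 5.

Using λ = h/(mv):

Initial wavelength: λ₁ = h/(mv₁) = 6.01 × 10^-13 m
Final wavelength: λ₂ = h/(mv₂) = 1.20 × 10^-13 m

Since λ ∝ 1/v, when velocity increases by a factor of 5, the wavelength decreases by a factor of 5.

λ₂/λ₁ = v₁/v₂ = 1/5

The wavelength decreases by a factor of 5.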